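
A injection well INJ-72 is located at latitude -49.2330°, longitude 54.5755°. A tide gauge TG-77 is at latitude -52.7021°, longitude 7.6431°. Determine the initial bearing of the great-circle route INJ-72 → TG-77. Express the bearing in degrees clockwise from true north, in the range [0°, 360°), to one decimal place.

Δλ = -46.9324°
y = sin Δλ · cos φ₂ = -0.442683
x = cos φ₁ sin φ₂ − sin φ₁ cos φ₂ cos Δλ = -0.206057
θ = atan2(y, x) = -114.9607° → 245.0393° (mod 360°)

245.0°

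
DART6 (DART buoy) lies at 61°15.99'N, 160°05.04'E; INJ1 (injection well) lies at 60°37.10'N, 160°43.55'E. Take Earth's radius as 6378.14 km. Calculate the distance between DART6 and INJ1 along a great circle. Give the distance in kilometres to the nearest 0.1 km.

80.1 km

DART6: φ = +61.26650°, λ = +160.08400°
INJ1: φ = +60.61833°, λ = +160.72583°
Δφ = -0.6482°,  Δλ = 0.6418°
a = sin²(Δφ/2) + cos φ₁ cos φ₂ sin²(Δλ/2) = 0.000039
c = 2·arcsin(√a) = 0.012553 rad = 0.7192°
d = R·c = 6378.14 × 0.012553 = 80.1 km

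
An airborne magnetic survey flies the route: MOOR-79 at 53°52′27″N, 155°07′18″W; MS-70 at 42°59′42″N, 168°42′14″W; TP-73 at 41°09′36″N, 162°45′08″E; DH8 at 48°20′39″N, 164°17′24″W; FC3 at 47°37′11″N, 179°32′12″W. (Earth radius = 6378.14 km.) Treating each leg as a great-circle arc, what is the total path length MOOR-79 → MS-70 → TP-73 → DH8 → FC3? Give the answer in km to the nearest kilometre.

7762 km

MOOR-79: φ = +53.87417°, λ = -155.12167°
MS-70: φ = +42.99500°, λ = -168.70389°
TP-73: φ = +41.16000°, λ = +162.75222°
DH8: φ = +48.34417°, λ = -164.29000°
FC3: φ = +47.61972°, λ = -179.53667°
MOOR-79→MS-70: c = 0.245697 rad, d = 1567.09 km
MS-70→TP-73: c = 0.369370 rad, d = 2355.89 km
TP-73→DH8: c = 0.423587 rad, d = 2701.70 km
DH8→FC3: c = 0.178274 rad, d = 1137.05 km
Total = 1567.09 + 2355.89 + 2701.70 + 1137.05 = 7761.73 km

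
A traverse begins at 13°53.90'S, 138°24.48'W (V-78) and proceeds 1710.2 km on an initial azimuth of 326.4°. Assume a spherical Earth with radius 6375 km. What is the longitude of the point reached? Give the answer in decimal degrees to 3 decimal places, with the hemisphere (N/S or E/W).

146.844°W

V-78: φ = -13.89833°, λ = -138.40800°
δ = d/R = 1710.2/6375 = 0.268267 rad
φ₂ = arcsin(sin φ₁ cos δ + cos φ₁ sin δ cos θ)
   = arcsin(-0.24020·0.96423 + 0.97072·0.26506·0.83292) = -0.99111°
λ₂ = λ₁ + atan2(sin θ sin δ cos φ₁, cos δ − sin φ₁ sin φ₂) = -146.84398°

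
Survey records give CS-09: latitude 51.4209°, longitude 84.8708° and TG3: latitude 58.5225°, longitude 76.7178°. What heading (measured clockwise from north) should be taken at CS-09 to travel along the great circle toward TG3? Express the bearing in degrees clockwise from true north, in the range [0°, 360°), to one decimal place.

329.9°

Δλ = -8.1530°
y = sin Δλ · cos φ₂ = -0.074052
x = cos φ₁ sin φ₂ − sin φ₁ cos φ₂ cos Δλ = 0.127755
θ = atan2(y, x) = -30.0982° → 329.9018° (mod 360°)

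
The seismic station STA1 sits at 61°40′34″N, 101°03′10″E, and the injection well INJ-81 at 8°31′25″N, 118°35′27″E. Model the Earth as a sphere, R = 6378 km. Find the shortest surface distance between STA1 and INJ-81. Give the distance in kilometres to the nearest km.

6089 km

STA1: φ = +61.67611°, λ = +101.05278°
INJ-81: φ = +8.52361°, λ = +118.59083°
Δφ = -53.1525°,  Δλ = 17.5381°
a = sin²(Δφ/2) + cos φ₁ cos φ₂ sin²(Δλ/2) = 0.211062
c = 2·arcsin(√a) = 0.954672 rad = 54.6987°
d = R·c = 6378 × 0.954672 = 6088.9 km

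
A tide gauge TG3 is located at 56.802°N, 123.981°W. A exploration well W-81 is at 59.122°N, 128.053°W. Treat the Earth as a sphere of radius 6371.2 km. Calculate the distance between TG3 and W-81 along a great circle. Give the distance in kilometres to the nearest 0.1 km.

352.4 km

Δφ = 2.3200°,  Δλ = -4.0720°
a = sin²(Δφ/2) + cos φ₁ cos φ₂ sin²(Δλ/2) = 0.000765
c = 2·arcsin(√a) = 0.055307 rad = 3.1688°
d = R·c = 6371.2 × 0.055307 = 352.4 km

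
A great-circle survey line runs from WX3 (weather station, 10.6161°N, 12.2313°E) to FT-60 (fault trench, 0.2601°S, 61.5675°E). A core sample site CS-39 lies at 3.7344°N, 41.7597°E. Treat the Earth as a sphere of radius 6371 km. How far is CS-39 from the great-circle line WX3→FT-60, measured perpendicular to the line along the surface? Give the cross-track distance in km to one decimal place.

δ₁₃ = central angle WX3→CS-39 = 0.524845 rad  (haversine)
θ₁₃ = bearing WX3→CS-39 = 101.039°,  θ₁₂ = bearing WX3→FT-60 = 99.321°
dₓₜ = R·arcsin(sin δ₁₃ · sin(θ₁₃ − θ₁₂)) = 6371·arcsin(0.50108·sin(1.717°)) = 95.664 km
|dₓₜ| = 95.664 km

95.7 km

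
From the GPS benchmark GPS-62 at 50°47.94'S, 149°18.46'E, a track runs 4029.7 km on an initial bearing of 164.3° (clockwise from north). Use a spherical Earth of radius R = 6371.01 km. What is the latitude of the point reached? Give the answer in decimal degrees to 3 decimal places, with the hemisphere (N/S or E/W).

79.973°S

GPS-62: φ = -50.79900°, λ = +149.30767°
δ = d/R = 4029.7/6371.01 = 0.632506 rad
φ₂ = arcsin(sin φ₁ cos δ + cos φ₁ sin δ cos θ)
   = arcsin(-0.77493·0.80655 + 0.63204·0.59117·-0.96269) = -79.97269°
λ₂ = λ₁ + atan2(sin θ sin δ cos φ₁, cos δ − sin φ₁ sin φ₂) = -143.94859°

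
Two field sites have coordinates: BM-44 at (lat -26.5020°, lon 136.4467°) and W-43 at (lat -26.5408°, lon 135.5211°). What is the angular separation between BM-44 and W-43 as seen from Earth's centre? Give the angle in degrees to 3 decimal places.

0.829°

Δφ = -0.0388°,  Δλ = -0.9256°
a = sin²(Δφ/2) + cos φ₁ cos φ₂ sin²(Δλ/2) = 0.000052
c = 2·arcsin(√a) = 0.014471 rad = 0.8291°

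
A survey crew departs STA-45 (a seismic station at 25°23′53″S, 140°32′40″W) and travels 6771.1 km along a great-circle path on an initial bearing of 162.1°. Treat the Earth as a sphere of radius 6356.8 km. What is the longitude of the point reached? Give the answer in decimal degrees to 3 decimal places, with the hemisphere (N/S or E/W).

STA-45: φ = -25.39806°, λ = -140.54444°
δ = d/R = 6771.1/6356.8 = 1.065174 rad
φ₂ = arcsin(sin φ₁ cos δ + cos φ₁ sin δ cos θ)
   = arcsin(-0.42890·0.48435 + 0.90335·0.87487·-0.95159) = -73.69925°
λ₂ = λ₁ + atan2(sin θ sin δ cos φ₁, cos δ − sin φ₁ sin φ₂) = -67.20382°

67.204°W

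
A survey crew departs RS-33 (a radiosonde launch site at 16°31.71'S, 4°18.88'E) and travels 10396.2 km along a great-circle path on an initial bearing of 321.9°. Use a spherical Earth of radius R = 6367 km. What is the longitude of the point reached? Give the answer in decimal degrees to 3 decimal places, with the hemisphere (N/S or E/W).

RS-33: φ = -16.52850°, λ = +4.31467°
δ = d/R = 10396.2/6367 = 1.632826 rad
φ₂ = arcsin(sin φ₁ cos δ + cos φ₁ sin δ cos θ)
   = arcsin(-0.28449·-0.06199 + 0.95868·0.99808·0.78694) = 50.40799°
λ₂ = λ₁ + atan2(sin θ sin δ cos φ₁, cos δ − sin φ₁ sin φ₂) = -70.77198°

70.772°W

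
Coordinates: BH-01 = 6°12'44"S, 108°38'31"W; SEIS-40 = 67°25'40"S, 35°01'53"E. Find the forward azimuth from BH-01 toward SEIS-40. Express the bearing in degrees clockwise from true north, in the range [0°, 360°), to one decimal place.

BH-01: φ = -6.21222°, λ = -108.64194°
SEIS-40: φ = -67.42778°, λ = +35.03139°
Δλ = 143.6733°
y = sin Δλ · cos φ₂ = 0.227387
x = cos φ₁ sin φ₂ − sin φ₁ cos φ₂ cos Δλ = -0.951438
θ = atan2(y, x) = 166.5588° → 166.5588° (mod 360°)

166.6°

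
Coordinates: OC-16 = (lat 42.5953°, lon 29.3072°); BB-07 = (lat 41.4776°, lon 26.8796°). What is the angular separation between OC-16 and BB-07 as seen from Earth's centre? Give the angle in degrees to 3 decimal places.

2.121°

Δφ = -1.1177°,  Δλ = -2.4276°
a = sin²(Δφ/2) + cos φ₁ cos φ₂ sin²(Δλ/2) = 0.000343
c = 2·arcsin(√a) = 0.037022 rad = 2.1212°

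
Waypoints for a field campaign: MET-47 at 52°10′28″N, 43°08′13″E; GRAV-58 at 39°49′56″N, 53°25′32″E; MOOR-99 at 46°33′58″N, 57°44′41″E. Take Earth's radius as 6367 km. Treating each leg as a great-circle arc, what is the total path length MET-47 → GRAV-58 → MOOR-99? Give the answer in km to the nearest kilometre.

MET-47: φ = +52.17444°, λ = +43.13694°
GRAV-58: φ = +39.83222°, λ = +53.42556°
MOOR-99: φ = +46.56611°, λ = +57.74472°
MET-47→GRAV-58: c = 0.248364 rad, d = 1581.33 km
GRAV-58→MOOR-99: c = 0.129690 rad, d = 825.73 km
Total = 1581.33 + 825.73 = 2407.07 km

2407 km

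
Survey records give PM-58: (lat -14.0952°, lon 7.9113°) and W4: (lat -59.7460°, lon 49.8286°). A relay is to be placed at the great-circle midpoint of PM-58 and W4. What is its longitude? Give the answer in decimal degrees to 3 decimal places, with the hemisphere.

Bx = cos φ₂ cos Δλ = 0.374908,  By = cos φ₂ sin Δλ = 0.336590
φₘ = atan2(sin φ₁ + sin φ₂, √((cos φ₁ + Bx)² + By²)) = -38.61713°
λₘ = λ₁ + atan2(By, cos φ₁ + Bx) = 21.96318°

21.963°E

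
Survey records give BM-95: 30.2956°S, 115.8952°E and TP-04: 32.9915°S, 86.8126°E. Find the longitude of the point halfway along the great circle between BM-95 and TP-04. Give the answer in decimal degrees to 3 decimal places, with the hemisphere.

101.569°E

Bx = cos φ₂ cos Δλ = 0.733001,  By = cos φ₂ sin Δλ = -0.407692
φₘ = atan2(sin φ₁ + sin φ₂, √((cos φ₁ + Bx)² + By²)) = -32.48253°
λₘ = λ₁ + atan2(By, cos φ₁ + Bx) = 101.56941°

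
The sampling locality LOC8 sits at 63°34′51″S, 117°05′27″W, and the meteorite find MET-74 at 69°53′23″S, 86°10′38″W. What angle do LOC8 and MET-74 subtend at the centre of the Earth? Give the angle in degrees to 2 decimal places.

LOC8: φ = -63.58083°, λ = -117.09083°
MET-74: φ = -69.88972°, λ = -86.17722°
Δφ = -6.3089°,  Δλ = 30.9136°
a = sin²(Δφ/2) + cos φ₁ cos φ₂ sin²(Δλ/2) = 0.013894
c = 2·arcsin(√a) = 0.236296 rad = 13.5387°

13.54°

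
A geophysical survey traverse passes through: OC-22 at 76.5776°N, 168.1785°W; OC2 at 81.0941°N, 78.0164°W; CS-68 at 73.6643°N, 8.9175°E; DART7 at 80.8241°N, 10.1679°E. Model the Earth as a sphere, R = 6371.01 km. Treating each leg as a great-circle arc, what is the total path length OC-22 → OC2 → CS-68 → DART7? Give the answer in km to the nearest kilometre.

OC-22→OC2: c = 0.280718 rad, d = 1788.46 km
OC2→CS-68: c = 0.316309 rad, d = 2015.21 km
CS-68→DART7: c = 0.125048 rad, d = 796.68 km
Total = 1788.46 + 2015.21 + 796.68 = 4600.35 km

4600 km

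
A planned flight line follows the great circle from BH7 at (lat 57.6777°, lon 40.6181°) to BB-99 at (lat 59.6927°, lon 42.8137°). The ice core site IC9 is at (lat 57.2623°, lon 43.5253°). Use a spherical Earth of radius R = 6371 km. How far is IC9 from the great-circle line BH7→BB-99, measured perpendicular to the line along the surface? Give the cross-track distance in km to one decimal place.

173.8 km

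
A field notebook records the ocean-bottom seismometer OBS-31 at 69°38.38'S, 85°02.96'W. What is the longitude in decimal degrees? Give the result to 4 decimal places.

85° + 2.96′/60 = 85 + 0.04933 = 85.0493°

85.0493°W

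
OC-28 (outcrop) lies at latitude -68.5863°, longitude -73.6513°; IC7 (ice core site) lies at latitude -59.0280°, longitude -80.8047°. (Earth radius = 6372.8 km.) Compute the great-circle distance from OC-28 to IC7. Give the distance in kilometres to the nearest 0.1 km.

1117.9 km

Δφ = 9.5583°,  Δλ = -7.1534°
a = sin²(Δφ/2) + cos φ₁ cos φ₂ sin²(Δλ/2) = 0.007673
c = 2·arcsin(√a) = 0.175412 rad = 10.0504°
d = R·c = 6372.8 × 0.175412 = 1117.9 km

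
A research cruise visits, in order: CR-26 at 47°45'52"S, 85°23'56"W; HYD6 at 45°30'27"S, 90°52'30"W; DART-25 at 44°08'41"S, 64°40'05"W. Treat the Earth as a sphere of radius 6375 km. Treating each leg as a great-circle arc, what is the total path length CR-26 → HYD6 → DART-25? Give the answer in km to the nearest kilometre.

CR-26: φ = -47.76444°, λ = -85.39889°
HYD6: φ = -45.50750°, λ = -90.87500°
DART-25: φ = -44.14472°, λ = -64.66806°
CR-26→HYD6: c = 0.076513 rad, d = 487.77 km
HYD6→DART-25: c = 0.323835 rad, d = 2064.45 km
Total = 487.77 + 2064.45 = 2552.22 km

2552 km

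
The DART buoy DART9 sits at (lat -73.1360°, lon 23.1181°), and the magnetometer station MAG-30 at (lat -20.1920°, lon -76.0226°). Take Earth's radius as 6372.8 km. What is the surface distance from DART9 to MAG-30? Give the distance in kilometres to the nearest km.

8155 km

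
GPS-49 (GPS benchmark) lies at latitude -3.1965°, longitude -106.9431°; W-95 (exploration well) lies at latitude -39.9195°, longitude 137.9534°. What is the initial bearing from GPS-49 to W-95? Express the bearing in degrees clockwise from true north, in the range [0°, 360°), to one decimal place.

Δλ = -115.1035°
y = sin Δλ · cos φ₂ = -0.694503
x = cos φ₁ sin φ₂ − sin φ₁ cos φ₂ cos Δλ = -0.658856
θ = atan2(y, x) = -133.4912° → 226.5088° (mod 360°)

226.5°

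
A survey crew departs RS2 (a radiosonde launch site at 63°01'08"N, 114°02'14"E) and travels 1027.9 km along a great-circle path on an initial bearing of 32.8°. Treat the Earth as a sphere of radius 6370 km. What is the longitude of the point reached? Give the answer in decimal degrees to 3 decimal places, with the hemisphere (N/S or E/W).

RS2: φ = +63.01889°, λ = +114.03722°
δ = d/R = 1027.9/6370 = 0.161366 rad
φ₂ = arcsin(sin φ₁ cos δ + cos φ₁ sin δ cos θ)
   = arcsin(0.89116·0.98701 + 0.45370·0.16067·0.84057) = 70.19497°
λ₂ = λ₁ + atan2(sin θ sin δ cos φ₁, cos δ − sin φ₁ sin φ₂) = 128.92190°

128.922°E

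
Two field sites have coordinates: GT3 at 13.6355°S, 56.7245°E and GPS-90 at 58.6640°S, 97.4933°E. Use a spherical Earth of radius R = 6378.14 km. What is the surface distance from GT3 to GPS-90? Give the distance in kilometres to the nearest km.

Δφ = -45.0285°,  Δλ = 40.7688°
a = sin²(Δφ/2) + cos φ₁ cos φ₂ sin²(Δλ/2) = 0.207940
c = 2·arcsin(√a) = 0.947000 rad = 54.2591°
d = R·c = 6378.14 × 0.947000 = 6040.1 km

6040 km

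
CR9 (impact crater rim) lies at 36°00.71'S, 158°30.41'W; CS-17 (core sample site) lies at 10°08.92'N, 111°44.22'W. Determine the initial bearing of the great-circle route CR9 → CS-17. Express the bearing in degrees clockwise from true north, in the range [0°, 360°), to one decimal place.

CR9: φ = -36.01183°, λ = -158.50683°
CS-17: φ = +10.14867°, λ = -111.73700°
Δλ = 46.7698°
y = sin Δλ · cos φ₂ = 0.717208
x = cos φ₁ sin φ₂ − sin φ₁ cos φ₂ cos Δλ = 0.538936
θ = atan2(y, x) = 53.0775° → 53.0775° (mod 360°)

53.1°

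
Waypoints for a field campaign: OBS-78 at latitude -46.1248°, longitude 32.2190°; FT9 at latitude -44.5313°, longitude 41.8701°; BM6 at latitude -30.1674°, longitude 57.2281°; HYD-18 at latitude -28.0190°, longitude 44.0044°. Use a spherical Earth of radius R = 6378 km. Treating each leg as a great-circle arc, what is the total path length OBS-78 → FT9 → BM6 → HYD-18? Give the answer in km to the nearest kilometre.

4174 km

OBS-78→FT9: c = 0.121561 rad, d = 775.32 km
FT9→BM6: c = 0.327869 rad, d = 2091.15 km
BM6→HYD-18: c = 0.205007 rad, d = 1307.53 km
Total = 775.32 + 2091.15 + 1307.53 = 4174.00 km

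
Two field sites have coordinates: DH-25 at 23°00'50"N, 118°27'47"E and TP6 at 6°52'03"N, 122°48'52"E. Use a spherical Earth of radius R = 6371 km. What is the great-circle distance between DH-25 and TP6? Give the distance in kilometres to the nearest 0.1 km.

1854.8 km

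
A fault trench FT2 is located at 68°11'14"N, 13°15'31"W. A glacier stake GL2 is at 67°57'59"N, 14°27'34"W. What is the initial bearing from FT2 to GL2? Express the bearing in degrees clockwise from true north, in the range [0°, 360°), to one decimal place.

244.3°

FT2: φ = +68.18722°, λ = -13.25861°
GL2: φ = +67.96639°, λ = -14.45944°
Δλ = -1.2008°
y = sin Δλ · cos φ₂ = -0.007862
x = cos φ₁ sin φ₂ − sin φ₁ cos φ₂ cos Δλ = -0.003778
θ = atan2(y, x) = -115.6647° → 244.3353° (mod 360°)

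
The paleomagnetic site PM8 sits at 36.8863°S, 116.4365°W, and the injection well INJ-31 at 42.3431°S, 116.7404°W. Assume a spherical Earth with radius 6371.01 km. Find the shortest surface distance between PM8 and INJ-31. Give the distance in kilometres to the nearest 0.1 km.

Δφ = -5.4568°,  Δλ = -0.3039°
a = sin²(Δφ/2) + cos φ₁ cos φ₂ sin²(Δλ/2) = 0.002270
c = 2·arcsin(√a) = 0.095327 rad = 5.4618°
d = R·c = 6371.01 × 0.095327 = 607.3 km

607.3 km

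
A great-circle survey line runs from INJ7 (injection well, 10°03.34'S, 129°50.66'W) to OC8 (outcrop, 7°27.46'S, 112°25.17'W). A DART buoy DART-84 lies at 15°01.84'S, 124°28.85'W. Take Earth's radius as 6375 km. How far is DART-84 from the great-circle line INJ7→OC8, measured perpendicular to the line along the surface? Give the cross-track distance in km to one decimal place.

626.1 km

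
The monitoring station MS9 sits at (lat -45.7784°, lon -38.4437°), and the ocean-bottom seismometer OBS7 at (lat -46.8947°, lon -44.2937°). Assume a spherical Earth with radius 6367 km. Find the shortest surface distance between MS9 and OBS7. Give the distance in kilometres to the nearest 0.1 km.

465.5 km

Δφ = -1.1163°,  Δλ = -5.8500°
a = sin²(Δφ/2) + cos φ₁ cos φ₂ sin²(Δλ/2) = 0.001336
c = 2·arcsin(√a) = 0.073116 rad = 4.1892°
d = R·c = 6367 × 0.073116 = 465.5 km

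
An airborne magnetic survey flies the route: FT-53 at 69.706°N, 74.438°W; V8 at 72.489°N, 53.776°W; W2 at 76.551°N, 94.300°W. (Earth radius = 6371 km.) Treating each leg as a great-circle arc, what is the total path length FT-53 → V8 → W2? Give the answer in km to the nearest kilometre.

2055 km

FT-53→V8: c = 0.125717 rad, d = 800.94 km
V8→W2: c = 0.196776 rad, d = 1253.66 km
Total = 800.94 + 1253.66 = 2054.60 km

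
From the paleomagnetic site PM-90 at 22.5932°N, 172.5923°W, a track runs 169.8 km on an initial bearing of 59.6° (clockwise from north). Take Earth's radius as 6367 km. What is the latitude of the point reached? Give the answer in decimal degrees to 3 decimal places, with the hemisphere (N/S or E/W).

23.360°N

δ = d/R = 169.8/6367 = 0.026669 rad
φ₂ = arcsin(sin φ₁ cos δ + cos φ₁ sin δ cos θ)
   = arcsin(0.38419·0.99964 + 0.92326·0.02667·0.50603) = 23.36001°
λ₂ = λ₁ + atan2(sin θ sin δ cos φ₁, cos δ − sin φ₁ sin φ₂) = -171.15672°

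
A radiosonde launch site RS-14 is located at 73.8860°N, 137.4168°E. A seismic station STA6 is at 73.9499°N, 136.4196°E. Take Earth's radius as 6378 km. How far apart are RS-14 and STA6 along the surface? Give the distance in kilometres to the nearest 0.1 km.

31.6 km

Δφ = 0.0639°,  Δλ = -0.9972°
a = sin²(Δφ/2) + cos φ₁ cos φ₂ sin²(Δλ/2) = 0.000006
c = 2·arcsin(√a) = 0.004949 rad = 0.2835°
d = R·c = 6378 × 0.004949 = 31.6 km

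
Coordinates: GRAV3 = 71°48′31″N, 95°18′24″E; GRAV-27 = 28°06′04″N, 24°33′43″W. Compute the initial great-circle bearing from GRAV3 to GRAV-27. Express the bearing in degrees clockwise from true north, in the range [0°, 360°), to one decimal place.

GRAV3: φ = +71.80861°, λ = +95.30667°
GRAV-27: φ = +28.10111°, λ = -24.56194°
Δλ = -119.8686°
y = sin Δλ · cos φ₂ = -0.764946
x = cos φ₁ sin φ₂ − sin φ₁ cos φ₂ cos Δλ = 0.564400
θ = atan2(y, x) = -53.5790° → 306.4210° (mod 360°)

306.4°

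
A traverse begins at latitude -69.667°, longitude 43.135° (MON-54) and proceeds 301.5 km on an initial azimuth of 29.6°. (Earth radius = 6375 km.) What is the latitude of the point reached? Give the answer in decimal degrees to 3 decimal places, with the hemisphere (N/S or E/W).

67.273°S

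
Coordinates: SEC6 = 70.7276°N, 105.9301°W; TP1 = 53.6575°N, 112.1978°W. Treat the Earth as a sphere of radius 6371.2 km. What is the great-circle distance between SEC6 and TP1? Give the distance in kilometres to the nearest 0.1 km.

1923.4 km

Δφ = -17.0701°,  Δλ = -6.2677°
a = sin²(Δφ/2) + cos φ₁ cos φ₂ sin²(Δλ/2) = 0.022611
c = 2·arcsin(√a) = 0.301887 rad = 17.2968°
d = R·c = 6371.2 × 0.301887 = 1923.4 km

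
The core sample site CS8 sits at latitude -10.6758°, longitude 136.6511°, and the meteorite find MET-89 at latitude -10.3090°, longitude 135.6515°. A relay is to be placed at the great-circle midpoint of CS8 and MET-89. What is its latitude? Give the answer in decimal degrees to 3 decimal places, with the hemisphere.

Bx = cos φ₂ cos Δλ = 0.983707,  By = cos φ₂ sin Δλ = -0.017164
φₘ = atan2(sin φ₁ + sin φ₂, √((cos φ₁ + Bx)² + By²)) = -10.49279°
λₘ = λ₁ + atan2(By, cos φ₁ + Bx) = 136.15100°

10.493°S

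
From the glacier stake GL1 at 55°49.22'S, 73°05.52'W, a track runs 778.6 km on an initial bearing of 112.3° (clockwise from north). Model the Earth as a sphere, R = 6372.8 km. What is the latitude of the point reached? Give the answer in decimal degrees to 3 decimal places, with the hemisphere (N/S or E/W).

GL1: φ = -55.82033°, λ = -73.09200°
δ = d/R = 778.6/6372.8 = 0.122175 rad
φ₂ = arcsin(sin φ₁ cos δ + cos φ₁ sin δ cos θ)
   = arcsin(-0.82728·0.99255 + 0.56179·0.12187·-0.37946) = -57.89691°
λ₂ = λ₁ + atan2(sin θ sin δ cos φ₁, cos δ − sin φ₁ sin φ₂) = -60.84240°

57.897°S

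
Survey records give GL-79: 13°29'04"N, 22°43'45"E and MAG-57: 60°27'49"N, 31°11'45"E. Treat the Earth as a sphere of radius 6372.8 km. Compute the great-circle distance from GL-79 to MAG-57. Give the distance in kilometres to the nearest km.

GL-79: φ = +13.48444°, λ = +22.72917°
MAG-57: φ = +60.46361°, λ = +31.19583°
Δφ = 46.9792°,  Δλ = 8.4667°
a = sin²(Δφ/2) + cos φ₁ cos φ₂ sin²(Δλ/2) = 0.161480
c = 2·arcsin(√a) = 0.827064 rad = 47.3873°
d = R·c = 6372.8 × 0.827064 = 5270.7 km

5271 km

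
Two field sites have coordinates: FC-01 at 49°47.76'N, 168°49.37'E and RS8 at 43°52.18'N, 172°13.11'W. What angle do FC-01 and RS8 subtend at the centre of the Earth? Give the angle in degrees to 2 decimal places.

14.21°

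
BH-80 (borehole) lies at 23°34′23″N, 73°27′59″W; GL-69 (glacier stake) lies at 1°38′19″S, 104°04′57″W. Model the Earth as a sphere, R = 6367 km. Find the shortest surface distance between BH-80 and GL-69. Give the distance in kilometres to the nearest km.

BH-80: φ = +23.57306°, λ = -73.46639°
GL-69: φ = -1.63861°, λ = -104.08250°
Δφ = -25.2117°,  Δλ = -30.6161°
a = sin²(Δφ/2) + cos φ₁ cos φ₂ sin²(Δλ/2) = 0.111488
c = 2·arcsin(√a) = 0.680872 rad = 39.0111°
d = R·c = 6367 × 0.680872 = 4335.1 km

4335 km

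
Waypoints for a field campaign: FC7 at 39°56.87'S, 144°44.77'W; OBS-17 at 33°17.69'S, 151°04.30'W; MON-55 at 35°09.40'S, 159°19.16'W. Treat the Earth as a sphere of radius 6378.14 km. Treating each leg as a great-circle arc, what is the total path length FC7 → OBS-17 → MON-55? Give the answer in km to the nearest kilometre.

1718 km

FC7: φ = -39.94783°, λ = -144.74617°
OBS-17: φ = -33.29483°, λ = -151.07167°
MON-55: φ = -35.15667°, λ = -159.31933°
FC7→OBS-17: c = 0.145973 rad, d = 931.03 km
OBS-17→MON-55: c = 0.123334 rad, d = 786.64 km
Total = 931.03 + 786.64 = 1717.67 km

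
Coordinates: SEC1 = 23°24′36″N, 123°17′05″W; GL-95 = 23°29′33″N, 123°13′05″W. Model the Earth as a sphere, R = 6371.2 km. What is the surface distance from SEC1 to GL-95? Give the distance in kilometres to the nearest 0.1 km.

11.4 km

SEC1: φ = +23.41000°, λ = -123.28472°
GL-95: φ = +23.49250°, λ = -123.21806°
Δφ = 0.0825°,  Δλ = 0.0667°
a = sin²(Δφ/2) + cos φ₁ cos φ₂ sin²(Δλ/2) = 0.000001
c = 2·arcsin(√a) = 0.001792 rad = 0.1027°
d = R·c = 6371.2 × 0.001792 = 11.4 km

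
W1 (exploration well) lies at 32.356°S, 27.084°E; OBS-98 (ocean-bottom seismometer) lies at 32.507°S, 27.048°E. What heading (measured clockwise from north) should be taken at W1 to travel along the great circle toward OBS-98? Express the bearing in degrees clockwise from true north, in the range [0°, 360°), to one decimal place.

Δλ = -0.0360°
y = sin Δλ · cos φ₂ = -0.000530
x = cos φ₁ sin φ₂ − sin φ₁ cos φ₂ cos Δλ = -0.002636
θ = atan2(y, x) = -168.6322° → 191.3678° (mod 360°)

191.4°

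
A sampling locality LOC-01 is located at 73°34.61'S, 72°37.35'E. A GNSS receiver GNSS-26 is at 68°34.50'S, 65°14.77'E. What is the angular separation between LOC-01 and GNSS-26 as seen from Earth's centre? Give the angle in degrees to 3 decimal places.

5.535°

LOC-01: φ = -73.57683°, λ = +72.62250°
GNSS-26: φ = -68.57500°, λ = +65.24617°
Δφ = 5.0018°,  Δλ = -7.3763°
a = sin²(Δφ/2) + cos φ₁ cos φ₂ sin²(Δλ/2) = 0.002331
c = 2·arcsin(√a) = 0.096606 rad = 5.5351°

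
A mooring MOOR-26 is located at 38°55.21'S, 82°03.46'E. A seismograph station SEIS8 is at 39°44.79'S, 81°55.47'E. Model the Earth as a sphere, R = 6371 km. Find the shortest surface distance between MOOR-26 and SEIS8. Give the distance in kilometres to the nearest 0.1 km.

MOOR-26: φ = -38.92017°, λ = +82.05767°
SEIS8: φ = -39.74650°, λ = +81.92450°
Δφ = -0.8263°,  Δλ = -0.1332°
a = sin²(Δφ/2) + cos φ₁ cos φ₂ sin²(Δλ/2) = 0.000053
c = 2·arcsin(√a) = 0.014534 rad = 0.8327°
d = R·c = 6371 × 0.014534 = 92.6 km

92.6 km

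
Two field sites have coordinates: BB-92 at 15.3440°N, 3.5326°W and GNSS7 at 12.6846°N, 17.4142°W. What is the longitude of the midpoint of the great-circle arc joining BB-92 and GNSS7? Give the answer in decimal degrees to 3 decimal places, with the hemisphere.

10.514°W

Bx = cos φ₂ cos Δλ = 0.947100,  By = cos φ₂ sin Δλ = -0.234061
φₘ = atan2(sin φ₁ + sin φ₂, √((cos φ₁ + Bx)² + By²)) = 14.11364°
λₘ = λ₁ + atan2(By, cos φ₁ + Bx) = -10.51381°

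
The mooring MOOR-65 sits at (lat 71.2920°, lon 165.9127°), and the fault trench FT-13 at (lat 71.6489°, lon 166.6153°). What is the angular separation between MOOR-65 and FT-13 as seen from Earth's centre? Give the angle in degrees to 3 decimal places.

Δφ = 0.3569°,  Δλ = 0.7026°
a = sin²(Δφ/2) + cos φ₁ cos φ₂ sin²(Δλ/2) = 0.000013
c = 2·arcsin(√a) = 0.007348 rad = 0.4210°

0.421°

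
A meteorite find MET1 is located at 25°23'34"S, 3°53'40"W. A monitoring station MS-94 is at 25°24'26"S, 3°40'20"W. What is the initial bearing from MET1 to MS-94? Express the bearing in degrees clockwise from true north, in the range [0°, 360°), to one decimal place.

94.2°

MET1: φ = -25.39278°, λ = -3.89444°
MS-94: φ = -25.40722°, λ = -3.67222°
Δλ = 0.2222°
y = sin Δλ · cos φ₂ = 0.003503
x = cos φ₁ sin φ₂ − sin φ₁ cos φ₂ cos Δλ = -0.000255
θ = atan2(y, x) = 94.1633° → 94.1633° (mod 360°)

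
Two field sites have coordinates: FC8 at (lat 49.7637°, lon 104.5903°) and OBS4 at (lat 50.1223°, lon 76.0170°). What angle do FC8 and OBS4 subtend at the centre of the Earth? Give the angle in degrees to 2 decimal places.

Δφ = 0.3586°,  Δλ = -28.5733°
a = sin²(Δφ/2) + cos φ₁ cos φ₂ sin²(Δλ/2) = 0.025230
c = 2·arcsin(√a) = 0.319031 rad = 18.2791°

18.28°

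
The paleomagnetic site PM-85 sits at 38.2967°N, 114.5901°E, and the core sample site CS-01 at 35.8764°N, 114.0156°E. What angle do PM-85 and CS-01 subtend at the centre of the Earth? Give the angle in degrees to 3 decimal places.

2.463°

Δφ = -2.4203°,  Δλ = -0.5745°
a = sin²(Δφ/2) + cos φ₁ cos φ₂ sin²(Δλ/2) = 0.000462
c = 2·arcsin(√a) = 0.042993 rad = 2.4633°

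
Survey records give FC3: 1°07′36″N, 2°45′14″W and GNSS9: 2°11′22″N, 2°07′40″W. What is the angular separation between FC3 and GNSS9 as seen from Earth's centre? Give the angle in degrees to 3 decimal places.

1.233°

FC3: φ = +1.12667°, λ = -2.75389°
GNSS9: φ = +2.18944°, λ = -2.12778°
Δφ = 1.0628°,  Δλ = 0.6261°
a = sin²(Δφ/2) + cos φ₁ cos φ₂ sin²(Δλ/2) = 0.000116
c = 2·arcsin(√a) = 0.021526 rad = 1.2334°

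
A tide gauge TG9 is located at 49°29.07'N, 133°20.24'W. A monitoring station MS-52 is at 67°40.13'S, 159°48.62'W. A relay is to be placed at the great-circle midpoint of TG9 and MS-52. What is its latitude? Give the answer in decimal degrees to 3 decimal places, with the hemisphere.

TG9: φ = +49.48450°, λ = -133.33733°
MS-52: φ = -67.66883°, λ = -159.81033°
Bx = cos φ₂ cos Δλ = 0.340119,  By = cos φ₂ sin Δλ = -0.169377
φₘ = atan2(sin φ₁ + sin φ₂, √((cos φ₁ + Bx)² + By²)) = -9.31864°
λₘ = λ₁ + atan2(By, cos φ₁ + Bx) = -143.04813°

9.319°S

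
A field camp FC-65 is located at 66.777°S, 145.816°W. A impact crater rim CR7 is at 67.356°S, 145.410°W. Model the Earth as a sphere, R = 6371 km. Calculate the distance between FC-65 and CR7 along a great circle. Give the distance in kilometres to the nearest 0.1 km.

66.7 km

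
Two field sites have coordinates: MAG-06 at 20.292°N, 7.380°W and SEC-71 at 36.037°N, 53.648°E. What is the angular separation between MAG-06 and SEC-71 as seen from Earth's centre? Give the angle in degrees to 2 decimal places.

Δφ = 15.7450°,  Δλ = 61.0280°
a = sin²(Δφ/2) + cos φ₁ cos φ₂ sin²(Δλ/2) = 0.214296
c = 2·arcsin(√a) = 0.962576 rad = 55.1515°

55.15°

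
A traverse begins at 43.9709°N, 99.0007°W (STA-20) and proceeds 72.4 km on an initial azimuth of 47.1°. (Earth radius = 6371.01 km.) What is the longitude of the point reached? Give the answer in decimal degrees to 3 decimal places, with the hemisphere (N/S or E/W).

98.333°W

δ = d/R = 72.4/6371.01 = 0.011364 rad
φ₂ = arcsin(sin φ₁ cos δ + cos φ₁ sin δ cos θ)
   = arcsin(0.69429·0.99994 + 0.71969·0.01136·0.68072) = 44.41219°
λ₂ = λ₁ + atan2(sin θ sin δ cos φ₁, cos δ − sin φ₁ sin φ₂) = -98.33298°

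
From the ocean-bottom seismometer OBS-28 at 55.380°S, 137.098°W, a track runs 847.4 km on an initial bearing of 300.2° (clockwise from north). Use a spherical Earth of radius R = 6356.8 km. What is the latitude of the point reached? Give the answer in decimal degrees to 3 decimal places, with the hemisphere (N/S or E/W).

δ = d/R = 847.4/6356.8 = 0.133306 rad
φ₂ = arcsin(sin φ₁ cos δ + cos φ₁ sin δ cos θ)
   = arcsin(-0.82294·0.99113 + 0.56813·0.13291·0.50302) = -51.04621°
λ₂ = λ₁ + atan2(sin θ sin δ cos φ₁, cos δ − sin φ₁ sin φ₂) = -147.62598°

51.046°S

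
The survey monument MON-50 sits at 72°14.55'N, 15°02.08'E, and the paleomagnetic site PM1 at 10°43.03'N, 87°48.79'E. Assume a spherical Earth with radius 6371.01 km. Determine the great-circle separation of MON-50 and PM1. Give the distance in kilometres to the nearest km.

MON-50: φ = +72.24250°, λ = +15.03467°
PM1: φ = +10.71717°, λ = +87.81317°
Δφ = -61.5253°,  Δλ = 72.7785°
a = sin²(Δφ/2) + cos φ₁ cos φ₂ sin²(Δλ/2) = 0.367088
c = 2·arcsin(√a) = 1.301739 rad = 74.5841°
d = R·c = 6371.01 × 1.301739 = 8293.4 km

8293 km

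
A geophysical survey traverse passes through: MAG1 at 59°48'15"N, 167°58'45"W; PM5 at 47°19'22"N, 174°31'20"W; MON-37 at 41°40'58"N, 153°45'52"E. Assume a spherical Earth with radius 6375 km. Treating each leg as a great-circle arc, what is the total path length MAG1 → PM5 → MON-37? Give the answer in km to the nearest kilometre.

4027 km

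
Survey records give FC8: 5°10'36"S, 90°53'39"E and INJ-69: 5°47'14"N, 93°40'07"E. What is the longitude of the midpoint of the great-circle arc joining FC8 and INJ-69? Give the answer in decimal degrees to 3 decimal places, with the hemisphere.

FC8: φ = -5.17667°, λ = +90.89417°
INJ-69: φ = +5.78722°, λ = +93.66861°
Bx = cos φ₂ cos Δλ = 0.993737,  By = cos φ₂ sin Δλ = 0.048158
φₘ = atan2(sin φ₁ + sin φ₂, √((cos φ₁ + Bx)² + By²)) = 0.30537°
λₘ = λ₁ + atan2(By, cos φ₁ + Bx) = 92.28068°

92.281°E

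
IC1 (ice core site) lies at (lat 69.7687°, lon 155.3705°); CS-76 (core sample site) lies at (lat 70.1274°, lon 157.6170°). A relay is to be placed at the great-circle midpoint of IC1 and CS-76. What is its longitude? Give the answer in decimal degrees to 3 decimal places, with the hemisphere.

Bx = cos φ₂ cos Δλ = 0.339669,  By = cos φ₂ sin Δλ = 0.013325
φₘ = atan2(sin φ₁ + sin φ₂, √((cos φ₁ + Bx)² + By²)) = 69.95160°
λₘ = λ₁ + atan2(By, cos φ₁ + Bx) = 156.48412°

156.484°E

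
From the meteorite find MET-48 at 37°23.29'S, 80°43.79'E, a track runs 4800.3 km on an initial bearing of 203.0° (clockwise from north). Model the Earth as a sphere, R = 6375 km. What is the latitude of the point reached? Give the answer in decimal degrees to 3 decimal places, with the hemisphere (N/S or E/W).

MET-48: φ = -37.38817°, λ = +80.72983°
δ = d/R = 4800.3/6375 = 0.752988 rad
φ₂ = arcsin(sin φ₁ cos δ + cos φ₁ sin δ cos θ)
   = arcsin(-0.60721·0.72965 + 0.79454·0.68382·-0.92050) = -70.59329°
λ₂ = λ₁ + atan2(sin θ sin δ cos φ₁, cos δ − sin φ₁ sin φ₂) = 27.20321°

70.593°S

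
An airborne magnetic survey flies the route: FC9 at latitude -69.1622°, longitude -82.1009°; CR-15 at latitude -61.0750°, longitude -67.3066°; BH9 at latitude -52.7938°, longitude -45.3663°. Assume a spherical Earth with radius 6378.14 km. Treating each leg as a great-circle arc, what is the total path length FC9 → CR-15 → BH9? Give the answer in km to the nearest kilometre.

2738 km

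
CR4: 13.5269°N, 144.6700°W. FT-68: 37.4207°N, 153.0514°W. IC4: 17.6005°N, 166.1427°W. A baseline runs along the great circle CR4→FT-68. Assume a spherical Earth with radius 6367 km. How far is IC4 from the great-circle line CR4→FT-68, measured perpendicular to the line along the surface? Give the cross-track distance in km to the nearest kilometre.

δ₁₃ = central angle CR4→IC4 = 0.367718 rad  (haversine)
θ₁₃ = bearing CR4→IC4 = 283.925°,  θ₁₂ = bearing CR4→FT-68 = 344.124°
dₓₜ = R·arcsin(sin δ₁₃ · sin(θ₁₃ − θ₁₂)) = 6367·arcsin(0.35949·sin(-60.198°)) = -2019.867 km
|dₓₜ| = 2019.867 km

2020 km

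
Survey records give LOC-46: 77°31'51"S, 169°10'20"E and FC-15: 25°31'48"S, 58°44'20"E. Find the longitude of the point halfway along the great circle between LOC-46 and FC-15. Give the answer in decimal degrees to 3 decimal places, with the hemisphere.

LOC-46: φ = -77.53083°, λ = +169.17222°
FC-15: φ = -25.53000°, λ = +58.73889°
Bx = cos φ₂ cos Δλ = -0.315029,  By = cos φ₂ sin Δλ = -0.845582
φₘ = atan2(sin φ₁ + sin φ₂, √((cos φ₁ + Bx)² + By²)) = -58.82913°
λₘ = λ₁ + atan2(By, cos φ₁ + Bx) = 72.48679°

72.487°E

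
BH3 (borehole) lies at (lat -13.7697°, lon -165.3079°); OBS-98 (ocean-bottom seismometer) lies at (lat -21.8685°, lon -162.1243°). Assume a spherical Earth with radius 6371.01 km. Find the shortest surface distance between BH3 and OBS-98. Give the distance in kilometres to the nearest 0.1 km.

961.4 km

Δφ = -8.0988°,  Δλ = 3.1836°
a = sin²(Δφ/2) + cos φ₁ cos φ₂ sin²(Δλ/2) = 0.005682
c = 2·arcsin(√a) = 0.150904 rad = 8.6462°
d = R·c = 6371.01 × 0.150904 = 961.4 km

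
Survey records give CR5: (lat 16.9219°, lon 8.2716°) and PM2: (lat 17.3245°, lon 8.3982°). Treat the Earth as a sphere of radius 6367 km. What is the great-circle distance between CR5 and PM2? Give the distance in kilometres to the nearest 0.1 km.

46.7 km

Δφ = 0.4026°,  Δλ = 0.1266°
a = sin²(Δφ/2) + cos φ₁ cos φ₂ sin²(Δλ/2) = 0.000013
c = 2·arcsin(√a) = 0.007337 rad = 0.4204°
d = R·c = 6367 × 0.007337 = 46.7 km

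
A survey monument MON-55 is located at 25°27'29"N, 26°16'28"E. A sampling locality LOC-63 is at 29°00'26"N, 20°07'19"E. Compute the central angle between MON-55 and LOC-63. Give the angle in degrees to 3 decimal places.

MON-55: φ = +25.45806°, λ = +26.27444°
LOC-63: φ = +29.00722°, λ = +20.12194°
Δφ = 3.5492°,  Δλ = -6.1525°
a = sin²(Δφ/2) + cos φ₁ cos φ₂ sin²(Δλ/2) = 0.003233
c = 2·arcsin(√a) = 0.113782 rad = 6.5192°

6.519°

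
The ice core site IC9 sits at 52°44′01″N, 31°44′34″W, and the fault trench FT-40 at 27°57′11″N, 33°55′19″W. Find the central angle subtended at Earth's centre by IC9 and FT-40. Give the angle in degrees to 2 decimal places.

IC9: φ = +52.73361°, λ = -31.74278°
FT-40: φ = +27.95306°, λ = -33.92194°
Δφ = -24.7806°,  Δλ = -2.1792°
a = sin²(Δφ/2) + cos φ₁ cos φ₂ sin²(Δλ/2) = 0.046234
c = 2·arcsin(√a) = 0.433424 rad = 24.8334°

24.83°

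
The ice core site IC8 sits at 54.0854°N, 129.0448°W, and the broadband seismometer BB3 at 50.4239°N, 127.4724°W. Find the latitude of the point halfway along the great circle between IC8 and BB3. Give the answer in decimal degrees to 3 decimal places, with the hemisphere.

Bx = cos φ₂ cos Δλ = 0.636863,  By = cos φ₂ sin Δλ = 0.017482
φₘ = atan2(sin φ₁ + sin φ₂, √((cos φ₁ + Bx)² + By²)) = 52.25726°
λₘ = λ₁ + atan2(By, cos φ₁ + Bx) = -128.22614°

52.257°N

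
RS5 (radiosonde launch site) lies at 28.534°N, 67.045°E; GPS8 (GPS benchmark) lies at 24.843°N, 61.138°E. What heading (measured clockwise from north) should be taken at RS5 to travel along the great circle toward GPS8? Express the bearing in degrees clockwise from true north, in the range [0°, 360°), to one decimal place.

236.4°

Δλ = -5.9070°
y = sin Δλ · cos φ₂ = -0.093391
x = cos φ₁ sin φ₂ − sin φ₁ cos φ₂ cos Δλ = -0.062074
θ = atan2(y, x) = -123.6108° → 236.3892° (mod 360°)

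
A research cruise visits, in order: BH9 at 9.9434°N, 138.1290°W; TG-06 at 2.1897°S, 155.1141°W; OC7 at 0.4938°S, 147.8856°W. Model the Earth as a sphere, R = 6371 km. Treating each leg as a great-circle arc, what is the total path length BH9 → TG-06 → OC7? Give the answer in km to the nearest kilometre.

3140 km

BH9→TG-06: c = 0.363300 rad, d = 2314.58 km
TG-06→OC7: c = 0.129549 rad, d = 825.35 km
Total = 2314.58 + 825.35 = 3139.94 km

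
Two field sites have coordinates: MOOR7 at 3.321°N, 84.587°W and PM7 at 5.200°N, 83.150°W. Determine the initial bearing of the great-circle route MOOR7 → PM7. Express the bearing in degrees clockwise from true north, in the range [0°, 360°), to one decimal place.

37.3°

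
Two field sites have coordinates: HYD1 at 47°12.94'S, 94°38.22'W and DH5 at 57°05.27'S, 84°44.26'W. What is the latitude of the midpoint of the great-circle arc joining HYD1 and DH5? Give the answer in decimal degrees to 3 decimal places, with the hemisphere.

52.254°S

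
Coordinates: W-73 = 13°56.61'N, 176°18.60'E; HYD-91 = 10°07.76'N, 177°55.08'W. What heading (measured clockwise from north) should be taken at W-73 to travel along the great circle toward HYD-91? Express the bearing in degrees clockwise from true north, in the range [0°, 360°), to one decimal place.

123.4°

W-73: φ = +13.94350°, λ = +176.31000°
HYD-91: φ = +10.12933°, λ = -177.91800°
Δλ = 5.7720°
y = sin Δλ · cos φ₂ = 0.099003
x = cos φ₁ sin φ₂ − sin φ₁ cos φ₂ cos Δλ = -0.065318
θ = atan2(y, x) = 123.4152° → 123.4152° (mod 360°)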